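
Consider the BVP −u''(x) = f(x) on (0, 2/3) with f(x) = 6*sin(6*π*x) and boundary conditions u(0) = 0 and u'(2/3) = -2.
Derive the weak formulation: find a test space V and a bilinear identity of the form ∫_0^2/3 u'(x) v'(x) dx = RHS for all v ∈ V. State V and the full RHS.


V = {v ∈ H^1(0, 2/3) : v(0) = 0} (test functions vanish at x = 0 where u is specified); weak form: ∫_0^2/3 u'v' dx = ∫_0^2/3 (6*sin(6*π*x)) v dx − 2·v(2/3) for all v ∈ V.

Multiply both sides by a test function v and integrate from 0 to 2/3:
  ∫_0^2/3 −u''(x) v(x) dx = ∫_0^2/3 f(x) v(x) dx.
Integrate the LHS by parts once:
  ∫_0^2/3 −u'' v dx = −[u'(x) v(x)]_0^2/3 + ∫_0^2/3 u'(x) v'(x) dx.
Thus ∫_0^2/3 u'(x) v'(x) dx = ∫_0^2/3 f(x) v(x) dx + [u'(x) v(x)]_0^2/3.
Choose V so that boundary terms are either known or forced to vanish.
Mixed BC: u(0) = 0 (Dirichlet) and u'(2/3) = -2 (Neumann). Define V = {v ∈ H^1(0, 2/3) : v(0) = 0}. Then [u' v]_0^2/3 = u'(2/3)·v(2/3) − u'(0)·0 = − 2·v(2/3).
Weak formulation: find u (satisfying any essential BC) such that ∫_0^2/3 u'(x) v'(x) dx = ∫_0^2/3 f v dx − 2·v(2/3) for all v ∈ V (Dirichlet at 0 absorbed into V; Neumann datum at x = 2/3 contributes the boundary term).
Substituting f(x) = 6*sin(6*π*x), the right-hand side is ∫_0^2/3 (6*sin(6*π*x)) v dx − 2·v(2/3).


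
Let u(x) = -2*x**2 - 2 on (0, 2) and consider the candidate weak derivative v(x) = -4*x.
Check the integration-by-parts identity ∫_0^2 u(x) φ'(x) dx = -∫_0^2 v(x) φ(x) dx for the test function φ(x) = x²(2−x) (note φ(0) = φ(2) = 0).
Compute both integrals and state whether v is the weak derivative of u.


LHS = 32/5, RHS = 32/5. Yes, v = u' weakly.

u(x) = -2*x**2 - 2, classical derivative u'(x) = -4*x.
φ(x) = x²(2−x), so φ'(x) = x*(4 - 3*x).
Note φ(0) = φ(2) = 0, so the boundary term u·φ vanishes.
LHS = ∫_0^2 u(x) φ'(x) dx = ∫_0^2 (6*x^4 - 8*x^3 + 6*x^2 - 8*x) dx. Term by term:
  ∫_0^2 6*x^4 dx = 192/5;  ∫_0^2 -8*x^3 dx = -32;  ∫_0^2 6*x^2 dx = 16;
  ∫_0^2 -8*x dx = -16.
Sum: 192/5 − 32 + 16 − 16 = 32/5.
So LHS = 32/5.
∫_0^2 v(x) φ(x) dx = ∫_0^2 (4*x^4 - 8*x^3) dx. Term by term:
  ∫_0^2 4*x^4 dx = 128/5;  ∫_0^2 -8*x^3 dx = -32.
Sum: 128/5 − 32 = -32/5.
So RHS = -∫_0^2 v(x) φ(x) dx = 32/5.
LHS = RHS, so the identity holds for this test φ.
Moreover u is smooth here and v(x) = u'(x) = -4*x pointwise, so the identity holds for every test function. Hence v is the weak derivative of u.


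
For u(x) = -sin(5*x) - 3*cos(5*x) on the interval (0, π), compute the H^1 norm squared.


||u||_{H^1(0,π)}^2 = 130*π

u'(x) = 15*sin(5*x) - 5*cos(5*x).
Expand u² and (u')² and integrate term by term on (0, π), using: for integers n ≥ 1, ∫_0^π sin²(nx) dx = ∫_0^π cos²(nx) dx = π/2; for n ≠ n', ∫_0^π sin(nx)sin(n'x) dx = ∫_0^π cos(nx)cos(n'x) dx = 0; and by product-to-sum, ∫_0^π sin(nx)cos(n'x) dx = ½∫_0^π [sin((n+n')x) + sin((n−n')x)] dx, which is 0 when n+n' is even and 2n/(n²−n'²) when n+n' is odd (it need not vanish on (0, π)).
  u² squared terms: (-1)²·∫sin(5x)² dx = 1·π/2 = π/2;  (-3)²·∫cos(5x)² dx = 9·π/2 = 9*π/2.
  u² cross terms: 2·(-1)·(-3)·∫sin(5x)·cos(5x) dx = 6·(0) = 0.
  So ∫_0^π u² dx = π/2 + 9*π/2 + 0 = 5*π.
  (u')² squared terms: (-5)²·∫cos(5x)² dx = 25·π/2 = 25*π/2;  (15)²·∫sin(5x)² dx = 225·π/2 = 225*π/2.
  (u')² cross terms: 2·(-5)·(15)·∫cos(5x)·sin(5x) dx = -150·(0) = 0.
  So ∫_0^π (u')² dx = 25*π/2 + 225*π/2 + 0 = 125*π.
||u||_{H^1}^2 = (5*π) + (125*π) = 130*π.


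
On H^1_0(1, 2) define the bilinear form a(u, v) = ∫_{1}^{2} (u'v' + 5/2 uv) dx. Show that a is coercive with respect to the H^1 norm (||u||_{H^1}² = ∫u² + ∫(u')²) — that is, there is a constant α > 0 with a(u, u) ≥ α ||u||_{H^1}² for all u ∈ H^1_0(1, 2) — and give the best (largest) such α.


α = 1

Coercivity of a(·,·) on H^1_0(1, 2) means a(u, u) ≥ α ||u||_{H^1}² for every u ∈ H^1_0.
The interval has length L = 1, and Poincaré/coercivity depend only on L. Here a(u, u) = ∫(u')² + (5/2)·∫u².
Here c = 5/2 ≥ 1, so a(u,u) = ∫(u')² + c∫u² ≥ ∫(u')² + ∫u² = ||u||_{H^1}², i.e. α = 1 works. No larger α is possible: a(u,u) ≥ α||u||_{H^1}² means (1−α)∫(u')² ≥ (α−c)∫u², and for the modes u_n = sin(nπ(x−x₀)/L) (x₀ the left endpoint) one has ∫u_n²/∫(u_n')² = (L/(nπ))² → 0, so a(u_n,u_n)/||u_n||_{H^1}² → 1. Hence the optimal constant is α = 1.
Therefore α = 1.


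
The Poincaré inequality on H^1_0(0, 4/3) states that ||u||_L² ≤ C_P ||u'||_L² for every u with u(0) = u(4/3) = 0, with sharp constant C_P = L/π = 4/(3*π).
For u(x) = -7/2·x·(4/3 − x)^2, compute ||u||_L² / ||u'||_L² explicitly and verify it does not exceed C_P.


||u||_L² / ||u'||_L² = 2*sqrt(14)/21 < C_P = 4/(3*π).

u(x) = -7/2·x·(4/3 − x)^2, so u'(x) = -21*x^2/2 + 56*x/3 - 56/9.
u(x) = -7/2·x·(4/3 − x)^2 vanishes at x = 0 and x = 4/3, so u ∈ H^1_0(0, 4/3). Differentiate via the product rule and integrate the resulting polynomials term by term.
  ∫_0^4/3 u² dx = ∫_0^4/3 (49*x^6/4 - 196*x^5/3 + 392*x^4/3 - 3136*x^3/27 + 3136*x^2/81) dx. Term by term:
    ∫_0^4/3 49*x^6/4 dx = 28672/2187;  ∫_0^4/3 -196*x^5/3 dx = -401408/6561;  ∫_0^4/3 392*x^4/3 dx = 401408/3645;
    ∫_0^4/3 -3136*x^3/27 dx = -200704/2187;  ∫_0^4/3 3136*x^2/81 dx = 200704/6561.
  Sum: 28672/2187 − 401408/6561 + 401408/3645 − 200704/2187 + 200704/6561 = 28672/32805.
  ∫_0^4/3 (u')² dx = ∫_0^4/3 (441*x^4/4 - 392*x^3 + 4312*x^2/9 - 6272*x/27 + 3136/81) dx. Term by term:
    ∫_0^4/3 441*x^4/4 dx = 12544/135;  ∫_0^4/3 -392*x^3 dx = -25088/81;  ∫_0^4/3 4312*x^2/9 dx = 275968/729;
    ∫_0^4/3 -6272*x/27 dx = -50176/243;  ∫_0^4/3 3136/81 dx = 12544/243.
  Sum: 12544/135 − 25088/81 + 275968/729 − 50176/243 + 12544/243 = 25088/3645.
∫_0^4/3 u² dx = 28672/32805, so ||u||_L² = 64*sqrt(35)/405.
∫_0^4/3 (u')² dx = 25088/3645, so ||u'||_L² = 112*sqrt(10)/135.
Ratio ||u||_L² / ||u'||_L² = 2*sqrt(14)/21.
Sharp Poincaré constant on H^1_0(0, 4/3) is C_P = L/π = 4/(3*π), achieved by sin(3*π/4·x).
A polynomial bump cannot attain the sharp Poincaré constant (only the first sine eigenfunction does), so the ratio is strictly less than C_P, consistent with ||u||_L² ≤ C_P ||u'||_L².


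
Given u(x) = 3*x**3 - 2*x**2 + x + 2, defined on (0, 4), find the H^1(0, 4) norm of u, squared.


||u||_{H^1}^2 = 979228/35

The H^1 norm (squared) on an interval (0, L) is
  ||u||_{H^1}^2 = ∫_0^L u(x)^2 dx + ∫_0^L u'(x)^2 dx.
Compute u'(x) = 9*x**2 - 4*x + 1.
Then u(x)^2 = 9*x**6 - 12*x**5 + 10*x**4 + 8*x**3 - 7*x**2 + 4*x + 4 and u'(x)^2 = 81*x**4 - 72*x**3 + 34*x**2 - 8*x + 1.
Integrate each monomial from 0 to 4 using ∫_0^4 c·x^n dx = c·4^(n+1)/(n+1):
  ∫_0^4 u(x)^2 dx = ∫_0^4 (9*x^6 - 12*x^5 + 10*x^4 + 8*x^3 - 7*x^2 + 4*x + 4) dx. Term by term:
    ∫_0^4 9*x^6 dx = 147456/7;  ∫_0^4 -12*x^5 dx = -8192;  ∫_0^4 10*x^4 dx = 2048;
    ∫_0^4 8*x^3 dx = 512;  ∫_0^4 -7*x^2 dx = -448/3;  ∫_0^4 4*x dx = 32;
    ∫_0^4 4 dx = 16.
  Sum: 147456/7 − 8192 + 2048 + 512 − 448/3 + 32 + 16 = 321968/21.
  ∫_0^4 u'(x)^2 dx = ∫_0^4 (81*x^4 - 72*x^3 + 34*x^2 - 8*x + 1) dx. Term by term:
    ∫_0^4 81*x^4 dx = 82944/5;  ∫_0^4 -72*x^3 dx = -4608;  ∫_0^4 34*x^2 dx = 2176/3;
    ∫_0^4 -8*x dx = -64;  ∫_0^4 1 dx = 4.
  Sum: 82944/5 − 4608 + 2176/3 − 64 + 4 = 189692/15.
Adding: ||u||_{H^1}^2 = 321968/21 + 189692/15 = 979228/35.


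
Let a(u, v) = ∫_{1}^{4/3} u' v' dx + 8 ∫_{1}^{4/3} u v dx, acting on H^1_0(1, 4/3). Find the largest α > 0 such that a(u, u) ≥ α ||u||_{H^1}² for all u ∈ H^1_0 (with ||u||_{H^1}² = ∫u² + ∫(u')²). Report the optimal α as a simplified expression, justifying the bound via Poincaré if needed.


α = 1

Coercivity of a(·,·) on H^1_0(1, 4/3) means a(u, u) ≥ α ||u||_{H^1}² for every u ∈ H^1_0.
The interval has length L = 1/3, and Poincaré/coercivity depend only on L. Here a(u, u) = ∫(u')² + (8)·∫u².
Here c = 8 ≥ 1, so a(u,u) = ∫(u')² + c∫u² ≥ ∫(u')² + ∫u² = ||u||_{H^1}², i.e. α = 1 works. No larger α is possible: a(u,u) ≥ α||u||_{H^1}² means (1−α)∫(u')² ≥ (α−c)∫u², and for the modes u_n = sin(nπ(x−x₀)/L) (x₀ the left endpoint) one has ∫u_n²/∫(u_n')² = (L/(nπ))² → 0, so a(u_n,u_n)/||u_n||_{H^1}² → 1. Hence the optimal constant is α = 1.
Therefore α = 1.


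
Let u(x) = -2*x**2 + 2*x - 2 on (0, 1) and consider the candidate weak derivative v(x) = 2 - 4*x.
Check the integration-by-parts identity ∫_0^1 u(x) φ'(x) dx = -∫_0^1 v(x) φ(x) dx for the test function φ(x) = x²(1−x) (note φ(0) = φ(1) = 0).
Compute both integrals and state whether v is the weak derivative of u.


LHS = 1/30, RHS = 1/30. Yes, v = u' weakly.

u(x) = -2*x**2 + 2*x - 2, classical derivative u'(x) = 2 - 4*x.
φ(x) = x²(1−x), so φ'(x) = x*(2 - 3*x).
Note φ(0) = φ(1) = 0, so the boundary term u·φ vanishes.
LHS = ∫_0^1 u(x) φ'(x) dx = ∫_0^1 (6*x^4 - 10*x^3 + 10*x^2 - 4*x) dx. Term by term:
  ∫_0^1 6*x^4 dx = 6/5;  ∫_0^1 -10*x^3 dx = -5/2;  ∫_0^1 10*x^2 dx = 10/3;
  ∫_0^1 -4*x dx = -2.
Sum: 6/5 − 5/2 + 10/3 − 2 = 1/30.
So LHS = 1/30.
∫_0^1 v(x) φ(x) dx = ∫_0^1 (4*x^4 - 6*x^3 + 2*x^2) dx. Term by term:
  ∫_0^1 4*x^4 dx = 4/5;  ∫_0^1 -6*x^3 dx = -3/2;  ∫_0^1 2*x^2 dx = 2/3.
Sum: 4/5 − 3/2 + 2/3 = -1/30.
So RHS = -∫_0^1 v(x) φ(x) dx = 1/30.
LHS = RHS, so the identity holds for this test φ.
Moreover u is smooth here and v(x) = u'(x) = 2 - 4*x pointwise, so the identity holds for every test function. Hence v is the weak derivative of u.


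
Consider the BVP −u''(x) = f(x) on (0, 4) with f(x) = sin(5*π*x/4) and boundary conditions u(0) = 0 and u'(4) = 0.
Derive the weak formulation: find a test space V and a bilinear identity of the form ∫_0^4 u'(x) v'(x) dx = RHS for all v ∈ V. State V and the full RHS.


V = {v ∈ H^1(0, 4) : v(0) = 0} (test functions vanish at x = 0 where u is specified); weak form: ∫_0^4 u'v' dx = ∫_0^4 (sin(5*π*x/4)) v dx for all v ∈ V.

Multiply both sides by a test function v and integrate from 0 to 4:
  ∫_0^4 −u''(x) v(x) dx = ∫_0^4 f(x) v(x) dx.
Integrate the LHS by parts once:
  ∫_0^4 −u'' v dx = −[u'(x) v(x)]_0^4 + ∫_0^4 u'(x) v'(x) dx.
Thus ∫_0^4 u'(x) v'(x) dx = ∫_0^4 f(x) v(x) dx + [u'(x) v(x)]_0^4.
Choose V so that boundary terms are either known or forced to vanish.
Mixed BC: u(0) = 0 (Dirichlet) and u'(4) = 0 (Neumann). Define V = {v ∈ H^1(0, 4) : v(0) = 0}. Then [u' v]_0^4 = u'(4)·v(4) − u'(0)·0 = 0.
Weak formulation: find u (satisfying any essential BC) such that ∫_0^4 u'(x) v'(x) dx = ∫_0^4 f v dx for all v ∈ V (Dirichlet at 0 absorbed into V; the Neumann datum at x = 4 is zero, so no boundary term remains).
Substituting f(x) = sin(5*π*x/4), the right-hand side is ∫_0^4 (sin(5*π*x/4)) v dx.


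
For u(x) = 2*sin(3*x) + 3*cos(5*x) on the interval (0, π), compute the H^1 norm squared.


||u||_{H^1(0,π)}^2 = 137*π

u'(x) = -15*sin(5*x) + 6*cos(3*x).
Expand u² and (u')² and integrate term by term on (0, π), using: for integers n ≥ 1, ∫_0^π sin²(nx) dx = ∫_0^π cos²(nx) dx = π/2; for n ≠ n', ∫_0^π sin(nx)sin(n'x) dx = ∫_0^π cos(nx)cos(n'x) dx = 0; and by product-to-sum, ∫_0^π sin(nx)cos(n'x) dx = ½∫_0^π [sin((n+n')x) + sin((n−n')x)] dx, which is 0 when n+n' is even and 2n/(n²−n'²) when n+n' is odd (it need not vanish on (0, π)).
  u² squared terms: (2)²·∫sin(3x)² dx = 4·π/2 = 2*π;  (3)²·∫cos(5x)² dx = 9·π/2 = 9*π/2.
  u² cross terms: 2·(2)·(3)·∫sin(3x)·cos(5x) dx = 12·(0) = 0.
  So ∫_0^π u² dx = 2*π + 9*π/2 + 0 = 13*π/2.
  (u')² squared terms: (-15)²·∫sin(5x)² dx = 225·π/2 = 225*π/2;  (6)²·∫cos(3x)² dx = 36·π/2 = 18*π.
  (u')² cross terms: 2·(-15)·(6)·∫sin(5x)·cos(3x) dx = -180·(0) = 0.
  So ∫_0^π (u')² dx = 225*π/2 + 18*π + 0 = 261*π/2.
||u||_{H^1}^2 = (13*π/2) + (261*π/2) = 137*π.


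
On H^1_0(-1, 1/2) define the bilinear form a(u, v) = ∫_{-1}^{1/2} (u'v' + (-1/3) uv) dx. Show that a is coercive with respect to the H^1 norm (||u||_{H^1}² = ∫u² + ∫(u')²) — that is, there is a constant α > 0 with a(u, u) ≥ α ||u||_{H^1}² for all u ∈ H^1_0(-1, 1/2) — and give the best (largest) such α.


α = (-3 + 4*π^2)/(9 + 4*π^2)

Coercivity of a(·,·) on H^1_0(-1, 1/2) means a(u, u) ≥ α ||u||_{H^1}² for every u ∈ H^1_0.
The interval has length L = 3/2, and Poincaré/coercivity depend only on L. Here a(u, u) = ∫(u')² + (-1/3)·∫u².
Here c = -1/3 < 0 with |c| < (π/L)² = 4*π^2/9, so coercivity still holds. The condition a(u,u) ≥ α||u||_{H^1}² reads (1−α)∫(u')² ≥ (α−c)∫u². Any admissible α is ≤ 1 (rapidly oscillating u have ∫u²/∫(u')² → 0), and α = 1 would force 0 ≥ (1−c)∫u², impossible since c < 1; so 1−α > 0. By the sharp Poincaré inequality on H^1_0 of an interval of length L, ∫(u')² ≥ (π/L)²∫u² with equality for the first sine mode sin(π(x−x₀)/L) (x₀ the left endpoint), so the inequality holds for all u iff (1−α)(π/L)² ≥ α − c, i.e. α ≤ ((π/L)² + c)/((π/L)² + 1) = (1 + c(L/π)²)/(1 + (L/π)²). (Direct route, valid since c ≤ 0: Poincaré gives c∫u² ≥ c(L/π)²∫(u')², so a(u,u) ≥ (1 + c(L/π)²)∫(u')², while ||u||_{H^1}² ≤ (1 + (L/π)²)∫(u')²; dividing yields the same α.) With (π/L)² = 4*π^2/9 and c = -1/3, the largest admissible constant is α = ((π/L)² + c)/((π/L)² + 1).
Simplifying, α = (-3 + 4*π^2)/(9 + 4*π^2).


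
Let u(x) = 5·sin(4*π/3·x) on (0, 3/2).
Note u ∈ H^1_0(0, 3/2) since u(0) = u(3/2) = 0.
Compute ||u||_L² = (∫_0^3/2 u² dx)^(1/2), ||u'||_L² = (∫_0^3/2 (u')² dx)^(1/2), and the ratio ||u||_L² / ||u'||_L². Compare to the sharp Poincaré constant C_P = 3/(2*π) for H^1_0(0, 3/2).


||u||_L² / ||u'||_L² = 3/(4*π) < C_P = 3/(2*π).

u(x) = 5·sin(4*π/3·x), so u'(x) = 20*π*cos(4*π*x/3)/3.
Writing u(x) = A·sin(kπx/L) with A = 5 and k = 2, use ∫_0^L sin²(kπx/L) dx = L/2 and ∫_0^L cos²(kπx/L) dx = L/2.
u² = 25·sin²(4*π/3·x) and (u')² = 400*π^2/9·cos²(4*π/3·x), and each of sin², cos² integrates to L/2 = 3/4 over (0, 3/2).
∫_0^3/2 u² dx = 75/4, so ||u||_L² = 5*sqrt(3)/2.
∫_0^3/2 (u')² dx = 100*π^2/3, so ||u'||_L² = 10*sqrt(3)*π/3.
Ratio ||u||_L² / ||u'||_L² = 3/(4*π).
Sharp Poincaré constant on H^1_0(0, 3/2) is C_P = L/π = 3/(2*π), achieved by sin(2*π/3·x).
This is the k = 2 harmonic; the ratio L/(kπ) is strictly less than C_P = L/π, consistent with the sharp inequality ||u||_L² ≤ C_P ||u'||_L².


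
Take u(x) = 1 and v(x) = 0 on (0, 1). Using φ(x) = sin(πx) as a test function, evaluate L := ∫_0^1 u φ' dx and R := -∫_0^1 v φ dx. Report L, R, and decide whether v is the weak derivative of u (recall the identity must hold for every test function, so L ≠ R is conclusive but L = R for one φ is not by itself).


LHS = 0, RHS = 0. Yes, v = u' weakly.

u(x) = 1, classical derivative u'(x) = 0.
φ(x) = sin(πx), so φ'(x) = π*cos(π*x).
Note φ(0) = φ(1) = 0, so the boundary term u·φ vanishes.
LHS = ∫_0^1 u(x) φ'(x) dx = ∫_0^1 (π*cos(π*x)) dx. Term by term:
  ∫_0^1 π*cos(π*x) dx = 0.
So LHS = 0.
∫_0^1 v(x) φ(x) dx = ∫_0^1 (0) dx. Term by term:
  ∫_0^1 0 dx = 0.
So RHS = -∫_0^1 v(x) φ(x) dx = 0.
LHS = RHS, so the identity holds for this test φ.
Moreover u is smooth here and v(x) = u'(x) = 0 pointwise, so the identity holds for every test function. Hence v is the weak derivative of u.


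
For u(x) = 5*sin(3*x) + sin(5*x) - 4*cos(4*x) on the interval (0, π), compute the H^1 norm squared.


||u||_{H^1(0,π)}^2 = 27200/63 + 274*π

u'(x) = 16*sin(4*x) + 15*cos(3*x) + 5*cos(5*x).
Expand u² and (u')² and integrate term by term on (0, π), using: for integers n ≥ 1, ∫_0^π sin²(nx) dx = ∫_0^π cos²(nx) dx = π/2; for n ≠ n', ∫_0^π sin(nx)sin(n'x) dx = ∫_0^π cos(nx)cos(n'x) dx = 0; and by product-to-sum, ∫_0^π sin(nx)cos(n'x) dx = ½∫_0^π [sin((n+n')x) + sin((n−n')x)] dx, which is 0 when n+n' is even and 2n/(n²−n'²) when n+n' is odd (it need not vanish on (0, π)).
  u² squared terms: (-4)²·∫cos(4x)² dx = 16·π/2 = 8*π;  (5)²·∫sin(3x)² dx = 25·π/2 = 25*π/2;  (1)²·∫sin(5x)² dx = 1·π/2 = π/2.
  u² cross terms: 2·(-4)·(5)·∫cos(4x)·sin(3x) dx = -40·(-6/7) = 240/7;  2·(-4)·(1)·∫cos(4x)·sin(5x) dx = -8·(10/9) = -80/9;  2·(5)·(1)·∫sin(3x)·sin(5x) dx = 10·(0) = 0.
  So ∫_0^π u² dx = 8*π + 25*π/2 + π/2 + 240/7 − 80/9 + 0 = 1600/63 + 21*π.
  (u')² squared terms: (5)²·∫cos(5x)² dx = 25·π/2 = 25*π/2;  (15)²·∫cos(3x)² dx = 225·π/2 = 225*π/2;  (16)²·∫sin(4x)² dx = 256·π/2 = 128*π.
  (u')² cross terms: 2·(5)·(15)·∫cos(5x)·cos(3x) dx = 150·(0) = 0;  2·(5)·(16)·∫cos(5x)·sin(4x) dx = 160·(-8/9) = -1280/9;  2·(15)·(16)·∫cos(3x)·sin(4x) dx = 480·(8/7) = 3840/7.
  So ∫_0^π (u')² dx = 25*π/2 + 225*π/2 + 128*π + 0 − 1280/9 + 3840/7 = 25600/63 + 253*π.
||u||_{H^1}^2 = (1600/63 + 21*π) + (25600/63 + 253*π) = 27200/63 + 274*π.


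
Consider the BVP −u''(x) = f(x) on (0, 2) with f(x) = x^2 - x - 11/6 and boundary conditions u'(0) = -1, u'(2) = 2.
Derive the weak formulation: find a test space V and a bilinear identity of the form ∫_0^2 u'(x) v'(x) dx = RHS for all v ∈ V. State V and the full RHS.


V = H^1(0, 2) (v unrestricted at boundary; u is determined up to an additive constant); weak form: ∫_0^2 u'v' dx = ∫_0^2 (x^2 - x - 11/6) v dx + 2·v(2) + v(0) for all v ∈ V.

Multiply both sides by a test function v and integrate from 0 to 2:
  ∫_0^2 −u''(x) v(x) dx = ∫_0^2 f(x) v(x) dx.
Integrate the LHS by parts once:
  ∫_0^2 −u'' v dx = −[u'(x) v(x)]_0^2 + ∫_0^2 u'(x) v'(x) dx.
Thus ∫_0^2 u'(x) v'(x) dx = ∫_0^2 f(x) v(x) dx + [u'(x) v(x)]_0^2.
Choose V so that boundary terms are either known or forced to vanish.
u has inhomogeneous Neumann u'(0) = -1, u'(2) = 2. [u' v]_0^2 = (2)·v(2) − (-1)·v(0) = 2·v(2) + v(0). Take V = H^1(0, 2); boundary term becomes part of RHS.
Weak formulation: find u (satisfying any essential BC) such that ∫_0^2 u'(x) v'(x) dx = ∫_0^2 f v dx + 2·v(2) + v(0) for all v ∈ V (Neumann data are natural BCs: they enter the RHS as boundary terms).
Substituting f(x) = x^2 - x - 11/6, the right-hand side is ∫_0^2 (x^2 - x - 11/6) v dx + 2·v(2) + v(0).
Compatibility check (pure Neumann): taking v ≡ 1 ∈ V gives 0 = ∫_0^2 f dx + (2) − (-1), i.e. ∫_0^2 f dx must equal u'(0) − u'(2) = -3. Indeed ∫_0^2 (x^2 - x - 11/6) dx = -3, so the data are compatible. The solution is then unique only up to an additive constant (fix it e.g. by requiring ∫_0^2 u dx = 0).


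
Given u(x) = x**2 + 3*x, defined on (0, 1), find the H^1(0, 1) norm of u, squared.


||u||_{H^1}^2 = 631/30

The H^1 norm (squared) on an interval (0, L) is
  ||u||_{H^1}^2 = ∫_0^L u(x)^2 dx + ∫_0^L u'(x)^2 dx.
Compute u'(x) = 2*x + 3.
Then u(x)^2 = x**4 + 6*x**3 + 9*x**2 and u'(x)^2 = 4*x**2 + 12*x + 9.
Integrate each monomial from 0 to 1 using ∫_0^1 c·x^n dx = c·1^(n+1)/(n+1):
  ∫_0^1 u(x)^2 dx = ∫_0^1 (x^4 + 6*x^3 + 9*x^2) dx. Term by term:
    ∫_0^1 x^4 dx = 1/5;  ∫_0^1 6*x^3 dx = 3/2;  ∫_0^1 9*x^2 dx = 3.
  Sum: 1/5 + 3/2 + 3 = 47/10.
  ∫_0^1 u'(x)^2 dx = ∫_0^1 (4*x^2 + 12*x + 9) dx. Term by term:
    ∫_0^1 4*x^2 dx = 4/3;  ∫_0^1 12*x dx = 6;  ∫_0^1 9 dx = 9.
  Sum: 4/3 + 6 + 9 = 49/3.
Adding: ||u||_{H^1}^2 = 47/10 + 49/3 = 631/30.


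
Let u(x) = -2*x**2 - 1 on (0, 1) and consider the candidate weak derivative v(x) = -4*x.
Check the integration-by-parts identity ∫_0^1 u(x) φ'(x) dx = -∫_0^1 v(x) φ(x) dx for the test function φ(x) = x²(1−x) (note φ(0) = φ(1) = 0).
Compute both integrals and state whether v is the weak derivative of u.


LHS = 1/5, RHS = 1/5. Yes, v = u' weakly.

u(x) = -2*x**2 - 1, classical derivative u'(x) = -4*x.
φ(x) = x²(1−x), so φ'(x) = x*(2 - 3*x).
Note φ(0) = φ(1) = 0, so the boundary term u·φ vanishes.
LHS = ∫_0^1 u(x) φ'(x) dx = ∫_0^1 (6*x^4 - 4*x^3 + 3*x^2 - 2*x) dx. Term by term:
  ∫_0^1 6*x^4 dx = 6/5;  ∫_0^1 -4*x^3 dx = -1;  ∫_0^1 3*x^2 dx = 1;
  ∫_0^1 -2*x dx = -1.
Sum: 6/5 − 1 + 1 − 1 = 1/5.
So LHS = 1/5.
∫_0^1 v(x) φ(x) dx = ∫_0^1 (4*x^4 - 4*x^3) dx. Term by term:
  ∫_0^1 4*x^4 dx = 4/5;  ∫_0^1 -4*x^3 dx = -1.
Sum: 4/5 − 1 = -1/5.
So RHS = -∫_0^1 v(x) φ(x) dx = 1/5.
LHS = RHS, so the identity holds for this test φ.
Moreover u is smooth here and v(x) = u'(x) = -4*x pointwise, so the identity holds for every test function. Hence v is the weak derivative of u.


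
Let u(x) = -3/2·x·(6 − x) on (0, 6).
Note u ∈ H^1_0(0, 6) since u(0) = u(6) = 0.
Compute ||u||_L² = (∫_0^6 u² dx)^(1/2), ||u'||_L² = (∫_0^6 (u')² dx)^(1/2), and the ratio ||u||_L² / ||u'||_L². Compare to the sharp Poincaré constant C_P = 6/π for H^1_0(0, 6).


||u||_L² / ||u'||_L² = 3*sqrt(10)/5 < C_P = 6/π.

u(x) = -3/2·x·(6 − x), so u'(x) = 3*x - 9.
u(x) = -3/2·x·(6 − x) vanishes at x = 0 and x = 6, so u ∈ H^1_0(0, 6). Differentiate via the product rule and integrate the resulting polynomials term by term.
  ∫_0^6 u² dx = ∫_0^6 (9*x^4/4 - 27*x^3 + 81*x^2) dx. Term by term:
    ∫_0^6 9*x^4/4 dx = 17496/5;  ∫_0^6 -27*x^3 dx = -8748;  ∫_0^6 81*x^2 dx = 5832.
  Sum: 17496/5 − 8748 + 5832 = 2916/5.
  ∫_0^6 (u')² dx = ∫_0^6 (9*x^2 - 54*x + 81) dx. Term by term:
    ∫_0^6 9*x^2 dx = 648;  ∫_0^6 -54*x dx = -972;  ∫_0^6 81 dx = 486.
  Sum: 648 − 972 + 486 = 162.
∫_0^6 u² dx = 2916/5, so ||u||_L² = 54*sqrt(5)/5.
∫_0^6 (u')² dx = 162, so ||u'||_L² = 9*sqrt(2).
Ratio ||u||_L² / ||u'||_L² = 3*sqrt(10)/5.
Sharp Poincaré constant on H^1_0(0, 6) is C_P = L/π = 6/π, achieved by sin(π/6·x).
A polynomial bump cannot attain the sharp Poincaré constant (only the first sine eigenfunction does), so the ratio is strictly less than C_P, consistent with ||u||_L² ≤ C_P ||u'||_L².


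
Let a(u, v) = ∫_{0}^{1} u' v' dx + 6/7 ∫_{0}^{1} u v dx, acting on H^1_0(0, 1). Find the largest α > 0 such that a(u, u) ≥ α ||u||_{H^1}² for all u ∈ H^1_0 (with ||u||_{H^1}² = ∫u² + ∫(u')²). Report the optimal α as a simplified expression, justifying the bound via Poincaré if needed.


α = (6/7 + π^2)/(1 + π^2)

Coercivity of a(·,·) on H^1_0(0, 1) means a(u, u) ≥ α ||u||_{H^1}² for every u ∈ H^1_0.
The interval has length L = 1, and Poincaré/coercivity depend only on L. Here a(u, u) = ∫(u')² + (6/7)·∫u².
Here 0 < c = 6/7 < 1. The condition a(u,u) ≥ α||u||_{H^1}² reads (1−α)∫(u')² ≥ (α−c)∫u². Any admissible α is ≤ 1 (rapidly oscillating u have ∫u²/∫(u')² → 0), and α = 1 would force 0 ≥ (1−c)∫u², impossible since c < 1; so 1−α > 0. By the sharp Poincaré inequality on H^1_0 of an interval of length L, ∫(u')² ≥ (π/L)²∫u² with equality for the first sine mode sin(π(x−x₀)/L) (x₀ the left endpoint), so the inequality holds for all u iff (1−α)(π/L)² ≥ α − c, i.e. α ≤ ((π/L)² + c)/((π/L)² + 1) = (1 + c(L/π)²)/(1 + (L/π)²). With (π/L)² = π^2 and c = 6/7, the largest admissible constant is α = ((π/L)² + c)/((π/L)² + 1).
Simplifying, α = (6/7 + π^2)/(1 + π^2).


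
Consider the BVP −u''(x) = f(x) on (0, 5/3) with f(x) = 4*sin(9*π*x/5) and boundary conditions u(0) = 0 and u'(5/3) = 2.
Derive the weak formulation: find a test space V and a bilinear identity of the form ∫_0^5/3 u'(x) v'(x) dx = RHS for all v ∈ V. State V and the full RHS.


V = {v ∈ H^1(0, 5/3) : v(0) = 0} (test functions vanish at x = 0 where u is specified); weak form: ∫_0^5/3 u'v' dx = ∫_0^5/3 (4*sin(9*π*x/5)) v dx + 2·v(5/3) for all v ∈ V.

Multiply both sides by a test function v and integrate from 0 to 5/3:
  ∫_0^5/3 −u''(x) v(x) dx = ∫_0^5/3 f(x) v(x) dx.
Integrate the LHS by parts once:
  ∫_0^5/3 −u'' v dx = −[u'(x) v(x)]_0^5/3 + ∫_0^5/3 u'(x) v'(x) dx.
Thus ∫_0^5/3 u'(x) v'(x) dx = ∫_0^5/3 f(x) v(x) dx + [u'(x) v(x)]_0^5/3.
Choose V so that boundary terms are either known or forced to vanish.
Mixed BC: u(0) = 0 (Dirichlet) and u'(5/3) = 2 (Neumann). Define V = {v ∈ H^1(0, 5/3) : v(0) = 0}. Then [u' v]_0^5/3 = u'(5/3)·v(5/3) − u'(0)·0 = 2·v(5/3).
Weak formulation: find u (satisfying any essential BC) such that ∫_0^5/3 u'(x) v'(x) dx = ∫_0^5/3 f v dx + 2·v(5/3) for all v ∈ V (Dirichlet at 0 absorbed into V; Neumann datum at x = 5/3 contributes the boundary term).
Substituting f(x) = 4*sin(9*π*x/5), the right-hand side is ∫_0^5/3 (4*sin(9*π*x/5)) v dx + 2·v(5/3).


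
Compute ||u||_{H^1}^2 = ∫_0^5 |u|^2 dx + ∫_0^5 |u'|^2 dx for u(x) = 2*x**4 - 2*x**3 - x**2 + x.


||u||_{H^1}^2 = 122065705/126

The H^1 norm (squared) on an interval (0, L) is
  ||u||_{H^1}^2 = ∫_0^L u(x)^2 dx + ∫_0^L u'(x)^2 dx.
Compute u'(x) = 8*x**3 - 6*x**2 - 2*x + 1.
Then u(x)^2 = 4*x**8 - 8*x**7 + 8*x**5 - 3*x**4 - 2*x**3 + x**2 and u'(x)^2 = 64*x**6 - 96*x**5 + 4*x**4 + 40*x**3 - 8*x**2 - 4*x + 1.
Integrate each monomial from 0 to 5 using ∫_0^5 c·x^n dx = c·5^(n+1)/(n+1):
  ∫_0^5 u(x)^2 dx = ∫_0^5 (4*x^8 - 8*x^7 + 8*x^5 - 3*x^4 - 2*x^3 + x^2) dx. Term by term:
    ∫_0^5 4*x^8 dx = 7812500/9;  ∫_0^5 -8*x^7 dx = -390625;  ∫_0^5 8*x^5 dx = 62500/3;
    ∫_0^5 -3*x^4 dx = -1875;  ∫_0^5 -2*x^3 dx = -625/2;  ∫_0^5 x^2 dx = 125/3.
  Sum: 7812500/9 − 390625 + 62500/3 − 1875 − 625/2 + 125/3 = 8930125/18.
  ∫_0^5 u'(x)^2 dx = ∫_0^5 (64*x^6 - 96*x^5 + 4*x^4 + 40*x^3 - 8*x^2 - 4*x + 1) dx. Term by term:
    ∫_0^5 64*x^6 dx = 5000000/7;  ∫_0^5 -96*x^5 dx = -250000;  ∫_0^5 4*x^4 dx = 2500;
    ∫_0^5 40*x^3 dx = 6250;  ∫_0^5 -8*x^2 dx = -1000/3;  ∫_0^5 -4*x dx = -50;
    ∫_0^5 1 dx = 5.
  Sum: 5000000/7 − 250000 + 2500 + 6250 − 1000/3 − 50 + 5 = 9925805/21.
Adding: ||u||_{H^1}^2 = 8930125/18 + 9925805/21 = 122065705/126.


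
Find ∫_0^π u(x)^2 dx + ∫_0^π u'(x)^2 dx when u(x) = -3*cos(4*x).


||u||_{H^1(0,π)}^2 = 153*π/2

u'(x) = 12*sin(4*x).
Expand u² and (u')² and integrate term by term on (0, π), using: for integers n ≥ 1, ∫_0^π sin²(nx) dx = ∫_0^π cos²(nx) dx = π/2; for n ≠ n', ∫_0^π sin(nx)sin(n'x) dx = ∫_0^π cos(nx)cos(n'x) dx = 0; and by product-to-sum, ∫_0^π sin(nx)cos(n'x) dx = ½∫_0^π [sin((n+n')x) + sin((n−n')x)] dx, which is 0 when n+n' is even and 2n/(n²−n'²) when n+n' is odd (it need not vanish on (0, π)).
  u² squared terms: (-3)²·∫cos(4x)² dx = 9·π/2 = 9*π/2.
  So ∫_0^π u² dx = 9*π/2.
  (u')² squared terms: (12)²·∫sin(4x)² dx = 144·π/2 = 72*π.
  So ∫_0^π (u')² dx = 72*π.
||u||_{H^1}^2 = (9*π/2) + (72*π) = 153*π/2.


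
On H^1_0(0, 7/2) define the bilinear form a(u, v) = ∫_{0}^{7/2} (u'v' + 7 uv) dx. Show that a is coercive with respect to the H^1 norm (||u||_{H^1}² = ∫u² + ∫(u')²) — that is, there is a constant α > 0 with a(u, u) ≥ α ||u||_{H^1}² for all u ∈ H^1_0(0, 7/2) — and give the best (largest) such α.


α = 1

Coercivity of a(·,·) on H^1_0(0, 7/2) means a(u, u) ≥ α ||u||_{H^1}² for every u ∈ H^1_0.
The interval has length L = 7/2, and Poincaré/coercivity depend only on L. Here a(u, u) = ∫(u')² + (7)·∫u².
Here c = 7 ≥ 1, so a(u,u) = ∫(u')² + c∫u² ≥ ∫(u')² + ∫u² = ||u||_{H^1}², i.e. α = 1 works. No larger α is possible: a(u,u) ≥ α||u||_{H^1}² means (1−α)∫(u')² ≥ (α−c)∫u², and for the modes u_n = sin(nπ(x−x₀)/L) (x₀ the left endpoint) one has ∫u_n²/∫(u_n')² = (L/(nπ))² → 0, so a(u_n,u_n)/||u_n||_{H^1}² → 1. Hence the optimal constant is α = 1.
Therefore α = 1.


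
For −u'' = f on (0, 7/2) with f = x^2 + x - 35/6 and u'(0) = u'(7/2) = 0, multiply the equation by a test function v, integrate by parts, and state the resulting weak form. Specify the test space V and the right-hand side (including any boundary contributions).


V = H^1(0, 7/2) (no boundary constraint on v; u is determined up to an additive constant); weak form: ∫_0^7/2 u'v' dx = ∫_0^7/2 (x^2 + x - 35/6) v dx for all v ∈ V.

Multiply both sides by a test function v and integrate from 0 to 7/2:
  ∫_0^7/2 −u''(x) v(x) dx = ∫_0^7/2 f(x) v(x) dx.
Integrate the LHS by parts once:
  ∫_0^7/2 −u'' v dx = −[u'(x) v(x)]_0^7/2 + ∫_0^7/2 u'(x) v'(x) dx.
Thus ∫_0^7/2 u'(x) v'(x) dx = ∫_0^7/2 f(x) v(x) dx + [u'(x) v(x)]_0^7/2.
Choose V so that boundary terms are either known or forced to vanish.
u has homogeneous Neumann: u'(0) = u'(7/2) = 0. So [u' v]_0^7/2 = 0·v(7/2) − 0·v(0) = 0 for any v; take V = H^1(0, 7/2).
Weak formulation: find u (satisfying any essential BC) such that ∫_0^7/2 u'(x) v'(x) dx = ∫_0^7/2 f v dx for all v ∈ V (homogeneous Neumann, so boundary terms vanish).
Substituting f(x) = x^2 + x - 35/6, the right-hand side is ∫_0^7/2 (x^2 + x - 35/6) v dx.
Compatibility check (pure Neumann): taking v ≡ 1 ∈ V gives 0 = ∫_0^7/2 f dx + (0) − (0), i.e. ∫_0^7/2 f dx must equal u'(0) − u'(7/2) = 0. Indeed ∫_0^7/2 (x^2 + x - 35/6) dx = 0, so the data are compatible. The solution is then unique only up to an additive constant (fix it e.g. by requiring ∫_0^7/2 u dx = 0).


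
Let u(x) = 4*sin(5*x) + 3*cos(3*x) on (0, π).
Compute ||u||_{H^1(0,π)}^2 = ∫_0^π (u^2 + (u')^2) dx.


||u||_{H^1(0,π)}^2 = 253*π

u'(x) = -9*sin(3*x) + 20*cos(5*x).
Expand u² and (u')² and integrate term by term on (0, π), using: for integers n ≥ 1, ∫_0^π sin²(nx) dx = ∫_0^π cos²(nx) dx = π/2; for n ≠ n', ∫_0^π sin(nx)sin(n'x) dx = ∫_0^π cos(nx)cos(n'x) dx = 0; and by product-to-sum, ∫_0^π sin(nx)cos(n'x) dx = ½∫_0^π [sin((n+n')x) + sin((n−n')x)] dx, which is 0 when n+n' is even and 2n/(n²−n'²) when n+n' is odd (it need not vanish on (0, π)).
  u² squared terms: (3)²·∫cos(3x)² dx = 9·π/2 = 9*π/2;  (4)²·∫sin(5x)² dx = 16·π/2 = 8*π.
  u² cross terms: 2·(3)·(4)·∫cos(3x)·sin(5x) dx = 24·(0) = 0.
  So ∫_0^π u² dx = 9*π/2 + 8*π + 0 = 25*π/2.
  (u')² squared terms: (-9)²·∫sin(3x)² dx = 81·π/2 = 81*π/2;  (20)²·∫cos(5x)² dx = 400·π/2 = 200*π.
  (u')² cross terms: 2·(-9)·(20)·∫sin(3x)·cos(5x) dx = -360·(0) = 0.
  So ∫_0^π (u')² dx = 81*π/2 + 200*π + 0 = 481*π/2.
||u||_{H^1}^2 = (25*π/2) + (481*π/2) = 253*π.


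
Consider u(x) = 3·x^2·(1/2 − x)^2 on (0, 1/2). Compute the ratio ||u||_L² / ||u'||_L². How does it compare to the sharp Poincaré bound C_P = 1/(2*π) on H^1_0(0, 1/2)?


||u||_L² / ||u'||_L² = sqrt(3)/12 < C_P = 1/(2*π).

u(x) = 3·x^2·(1/2 − x)^2, so u'(x) = 3*x*(2*x - 1)*(4*x - 1)/2.
u(x) = 3·x^2·(1/2 − x)^2 vanishes at x = 0 and x = 1/2, so u ∈ H^1_0(0, 1/2). Differentiate via the product rule and integrate the resulting polynomials term by term.
  ∫_0^1/2 u² dx = ∫_0^1/2 (9*x^8 - 18*x^7 + 27*x^6/2 - 9*x^5/2 + 9*x^4/16) dx. Term by term:
    ∫_0^1/2 9*x^8 dx = 1/512;  ∫_0^1/2 -18*x^7 dx = -9/1024;  ∫_0^1/2 27*x^6/2 dx = 27/1792;
    ∫_0^1/2 -9*x^5/2 dx = -3/256;  ∫_0^1/2 9*x^4/16 dx = 9/2560.
  Sum: 1/512 − 9/1024 + 27/1792 − 3/256 + 9/2560 = 1/35840.
  ∫_0^1/2 (u')² dx = ∫_0^1/2 (144*x^6 - 216*x^5 + 117*x^4 - 27*x^3 + 9*x^2/4) dx. Term by term:
    ∫_0^1/2 144*x^6 dx = 9/56;  ∫_0^1/2 -216*x^5 dx = -9/16;  ∫_0^1/2 117*x^4 dx = 117/160;
    ∫_0^1/2 -27*x^3 dx = -27/64;  ∫_0^1/2 9*x^2/4 dx = 3/32.
  Sum: 9/56 − 9/16 + 117/160 − 27/64 + 3/32 = 3/2240.
∫_0^1/2 u² dx = 1/35840, so ||u||_L² = sqrt(35)/1120.
∫_0^1/2 (u')² dx = 3/2240, so ||u'||_L² = sqrt(105)/280.
Ratio ||u||_L² / ||u'||_L² = sqrt(3)/12.
Sharp Poincaré constant on H^1_0(0, 1/2) is C_P = L/π = 1/(2*π), achieved by sin(2*π·x).
A polynomial bump cannot attain the sharp Poincaré constant (only the first sine eigenfunction does), so the ratio is strictly less than C_P, consistent with ||u||_L² ≤ C_P ||u'||_L².


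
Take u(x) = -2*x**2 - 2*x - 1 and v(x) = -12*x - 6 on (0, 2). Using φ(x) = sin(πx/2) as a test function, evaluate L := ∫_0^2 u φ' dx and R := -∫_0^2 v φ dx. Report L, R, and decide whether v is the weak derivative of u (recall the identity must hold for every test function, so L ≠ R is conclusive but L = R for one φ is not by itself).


LHS = 24/π, RHS = 72/π. No, v is not the weak derivative of u.

u(x) = -2*x**2 - 2*x - 1, classical derivative u'(x) = -4*x - 2.
φ(x) = sin(πx/2), so φ'(x) = π*cos(π*x/2)/2.
Note φ(0) = φ(2) = 0, so the boundary term u·φ vanishes.
LHS = ∫_0^2 u(x) φ'(x) dx = ∫_0^2 (-π*x^2*cos(π*x/2) - π*x*cos(π*x/2) - π*cos(π*x/2)/2) dx. Term by term:
  ∫_0^2 -π*cos(π*x/2)/2 dx = 0;  ∫_0^2 -π*x*cos(π*x/2) dx = 8/π;  ∫_0^2 -π*x^2*cos(π*x/2) dx = 16/π.
Sum: 0 + 8/π + 16/π = 24/π.
So LHS = 24/π.
∫_0^2 v(x) φ(x) dx = ∫_0^2 (-12*x*sin(π*x/2) - 6*sin(π*x/2)) dx. Term by term:
  ∫_0^2 -6*sin(π*x/2) dx = -24/π;  ∫_0^2 -12*x*sin(π*x/2) dx = -48/π.
Sum: -24/π − 48/π = -72/π.
So RHS = -∫_0^2 v(x) φ(x) dx = 72/π.
LHS − RHS = -48/π ≠ 0, so the identity fails.
(For a valid weak derivative the identity must hold for EVERY test function, in particular this one. The failure shows v is NOT the weak derivative of u.)
Correct weak derivative would be u'(x) = -4*x - 2.


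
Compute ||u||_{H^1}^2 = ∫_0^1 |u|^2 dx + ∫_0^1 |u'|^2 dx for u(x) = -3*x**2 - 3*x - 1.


||u||_{H^1}^2 = 543/10

The H^1 norm (squared) on an interval (0, L) is
  ||u||_{H^1}^2 = ∫_0^L u(x)^2 dx + ∫_0^L u'(x)^2 dx.
Compute u'(x) = -6*x - 3.
Then u(x)^2 = 9*x**4 + 18*x**3 + 15*x**2 + 6*x + 1 and u'(x)^2 = 36*x**2 + 36*x + 9.
Integrate each monomial from 0 to 1 using ∫_0^1 c·x^n dx = c·1^(n+1)/(n+1):
  ∫_0^1 u(x)^2 dx = ∫_0^1 (9*x^4 + 18*x^3 + 15*x^2 + 6*x + 1) dx. Term by term:
    ∫_0^1 9*x^4 dx = 9/5;  ∫_0^1 18*x^3 dx = 9/2;  ∫_0^1 15*x^2 dx = 5;
    ∫_0^1 6*x dx = 3;  ∫_0^1 1 dx = 1.
  Sum: 9/5 + 9/2 + 5 + 3 + 1 = 153/10.
  ∫_0^1 u'(x)^2 dx = ∫_0^1 (36*x^2 + 36*x + 9) dx. Term by term:
    ∫_0^1 36*x^2 dx = 12;  ∫_0^1 36*x dx = 18;  ∫_0^1 9 dx = 9.
  Sum: 12 + 18 + 9 = 39.
Adding: ||u||_{H^1}^2 = 153/10 + 39 = 543/10.


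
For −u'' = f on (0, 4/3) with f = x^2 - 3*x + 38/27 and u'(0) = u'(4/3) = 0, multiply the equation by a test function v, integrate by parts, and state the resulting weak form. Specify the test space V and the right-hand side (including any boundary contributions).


V = H^1(0, 4/3) (no boundary constraint on v; u is determined up to an additive constant); weak form: ∫_0^4/3 u'v' dx = ∫_0^4/3 (x^2 - 3*x + 38/27) v dx for all v ∈ V.

Multiply both sides by a test function v and integrate from 0 to 4/3:
  ∫_0^4/3 −u''(x) v(x) dx = ∫_0^4/3 f(x) v(x) dx.
Integrate the LHS by parts once:
  ∫_0^4/3 −u'' v dx = −[u'(x) v(x)]_0^4/3 + ∫_0^4/3 u'(x) v'(x) dx.
Thus ∫_0^4/3 u'(x) v'(x) dx = ∫_0^4/3 f(x) v(x) dx + [u'(x) v(x)]_0^4/3.
Choose V so that boundary terms are either known or forced to vanish.
u has homogeneous Neumann: u'(0) = u'(4/3) = 0. So [u' v]_0^4/3 = 0·v(4/3) − 0·v(0) = 0 for any v; take V = H^1(0, 4/3).
Weak formulation: find u (satisfying any essential BC) such that ∫_0^4/3 u'(x) v'(x) dx = ∫_0^4/3 f v dx for all v ∈ V (homogeneous Neumann, so boundary terms vanish).
Substituting f(x) = x^2 - 3*x + 38/27, the right-hand side is ∫_0^4/3 (x^2 - 3*x + 38/27) v dx.
Compatibility check (pure Neumann): taking v ≡ 1 ∈ V gives 0 = ∫_0^4/3 f dx + (0) − (0), i.e. ∫_0^4/3 f dx must equal u'(0) − u'(4/3) = 0. Indeed ∫_0^4/3 (x^2 - 3*x + 38/27) dx = 0, so the data are compatible. The solution is then unique only up to an additive constant (fix it e.g. by requiring ∫_0^4/3 u dx = 0).


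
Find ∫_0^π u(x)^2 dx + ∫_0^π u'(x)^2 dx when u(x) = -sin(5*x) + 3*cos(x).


||u||_{H^1(0,π)}^2 = 22*π

u'(x) = -3*sin(x) - 5*cos(5*x).
Expand u² and (u')² and integrate term by term on (0, π), using: for integers n ≥ 1, ∫_0^π sin²(nx) dx = ∫_0^π cos²(nx) dx = π/2; for n ≠ n', ∫_0^π sin(nx)sin(n'x) dx = ∫_0^π cos(nx)cos(n'x) dx = 0; and by product-to-sum, ∫_0^π sin(nx)cos(n'x) dx = ½∫_0^π [sin((n+n')x) + sin((n−n')x)] dx, which is 0 when n+n' is even and 2n/(n²−n'²) when n+n' is odd (it need not vanish on (0, π)).
  u² squared terms: (-1)²·∫sin(5x)² dx = 1·π/2 = π/2;  (3)²·∫cos(x)² dx = 9·π/2 = 9*π/2.
  u² cross terms: 2·(-1)·(3)·∫sin(5x)·cos(x) dx = -6·(0) = 0.
  So ∫_0^π u² dx = π/2 + 9*π/2 + 0 = 5*π.
  (u')² squared terms: (-5)²·∫cos(5x)² dx = 25·π/2 = 25*π/2;  (-3)²·∫sin(x)² dx = 9·π/2 = 9*π/2.
  (u')² cross terms: 2·(-5)·(-3)·∫cos(5x)·sin(x) dx = 30·(0) = 0.
  So ∫_0^π (u')² dx = 25*π/2 + 9*π/2 + 0 = 17*π.
||u||_{H^1}^2 = (5*π) + (17*π) = 22*π.


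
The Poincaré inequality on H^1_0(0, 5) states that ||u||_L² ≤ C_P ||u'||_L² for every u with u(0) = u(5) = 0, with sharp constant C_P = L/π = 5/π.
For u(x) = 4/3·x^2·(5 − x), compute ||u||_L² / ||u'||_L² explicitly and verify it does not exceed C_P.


||u||_L² / ||u'||_L² = 5*sqrt(14)/14 < C_P = 5/π.

u(x) = 4/3·x^2·(5 − x), so u'(x) = 4*x*(10 - 3*x)/3.
u(x) = 4/3·x^2·(5 − x) vanishes at x = 0 and x = 5, so u ∈ H^1_0(0, 5). Differentiate via the product rule and integrate the resulting polynomials term by term.
  ∫_0^5 u² dx = ∫_0^5 (16*x^6/9 - 160*x^5/9 + 400*x^4/9) dx. Term by term:
    ∫_0^5 16*x^6/9 dx = 1250000/63;  ∫_0^5 -160*x^5/9 dx = -1250000/27;  ∫_0^5 400*x^4/9 dx = 250000/9.
  Sum: 1250000/63 − 1250000/27 + 250000/9 = 250000/189.
  ∫_0^5 (u')² dx = ∫_0^5 (16*x^4 - 320*x^3/3 + 1600*x^2/9) dx. Term by term:
    ∫_0^5 16*x^4 dx = 10000;  ∫_0^5 -320*x^3/3 dx = -50000/3;  ∫_0^5 1600*x^2/9 dx = 200000/27.
  Sum: 10000 − 50000/3 + 200000/27 = 20000/27.
∫_0^5 u² dx = 250000/189, so ||u||_L² = 500*sqrt(21)/63.
∫_0^5 (u')² dx = 20000/27, so ||u'||_L² = 100*sqrt(6)/9.
Ratio ||u||_L² / ||u'||_L² = 5*sqrt(14)/14.
Sharp Poincaré constant on H^1_0(0, 5) is C_P = L/π = 5/π, achieved by sin(π/5·x).
A polynomial bump cannot attain the sharp Poincaré constant (only the first sine eigenfunction does), so the ratio is strictly less than C_P, consistent with ||u||_L² ≤ C_P ||u'||_L².


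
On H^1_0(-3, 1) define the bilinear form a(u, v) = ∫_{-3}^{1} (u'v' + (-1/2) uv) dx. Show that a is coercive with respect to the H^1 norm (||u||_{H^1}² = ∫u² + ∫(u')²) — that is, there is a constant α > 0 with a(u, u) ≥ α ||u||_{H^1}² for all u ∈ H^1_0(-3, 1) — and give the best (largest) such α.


α = (-8 + π^2)/(π^2 + 16)

Coercivity of a(·,·) on H^1_0(-3, 1) means a(u, u) ≥ α ||u||_{H^1}² for every u ∈ H^1_0.
The interval has length L = 4, and Poincaré/coercivity depend only on L. Here a(u, u) = ∫(u')² + (-1/2)·∫u².
Here c = -1/2 < 0 with |c| < (π/L)² = π^2/16, so coercivity still holds. The condition a(u,u) ≥ α||u||_{H^1}² reads (1−α)∫(u')² ≥ (α−c)∫u². Any admissible α is ≤ 1 (rapidly oscillating u have ∫u²/∫(u')² → 0), and α = 1 would force 0 ≥ (1−c)∫u², impossible since c < 1; so 1−α > 0. By the sharp Poincaré inequality on H^1_0 of an interval of length L, ∫(u')² ≥ (π/L)²∫u² with equality for the first sine mode sin(π(x−x₀)/L) (x₀ the left endpoint), so the inequality holds for all u iff (1−α)(π/L)² ≥ α − c, i.e. α ≤ ((π/L)² + c)/((π/L)² + 1) = (1 + c(L/π)²)/(1 + (L/π)²). (Direct route, valid since c ≤ 0: Poincaré gives c∫u² ≥ c(L/π)²∫(u')², so a(u,u) ≥ (1 + c(L/π)²)∫(u')², while ||u||_{H^1}² ≤ (1 + (L/π)²)∫(u')²; dividing yields the same α.) With (π/L)² = π^2/16 and c = -1/2, the largest admissible constant is α = ((π/L)² + c)/((π/L)² + 1).
Simplifying, α = (-8 + π^2)/(π^2 + 16).


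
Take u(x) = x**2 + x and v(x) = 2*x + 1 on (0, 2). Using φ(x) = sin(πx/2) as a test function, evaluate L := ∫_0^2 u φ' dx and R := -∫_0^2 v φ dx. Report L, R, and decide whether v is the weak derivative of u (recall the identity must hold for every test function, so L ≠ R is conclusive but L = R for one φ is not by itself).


LHS = -12/π, RHS = -12/π. Yes, v = u' weakly.

u(x) = x**2 + x, classical derivative u'(x) = 2*x + 1.
φ(x) = sin(πx/2), so φ'(x) = π*cos(π*x/2)/2.
Note φ(0) = φ(2) = 0, so the boundary term u·φ vanishes.
LHS = ∫_0^2 u(x) φ'(x) dx = ∫_0^2 (π*x^2*cos(π*x/2)/2 + π*x*cos(π*x/2)/2) dx. Term by term:
  ∫_0^2 π*x*cos(π*x/2)/2 dx = -4/π;  ∫_0^2 π*x^2*cos(π*x/2)/2 dx = -8/π.
Sum: -4/π − 8/π = -12/π.
So LHS = -12/π.
∫_0^2 v(x) φ(x) dx = ∫_0^2 (2*x*sin(π*x/2) + sin(π*x/2)) dx. Term by term:
  ∫_0^2 2*x*sin(π*x/2) dx = 8/π;  ∫_0^2 sin(π*x/2) dx = 4/π.
Sum: 8/π + 4/π = 12/π.
So RHS = -∫_0^2 v(x) φ(x) dx = -12/π.
LHS = RHS, so the identity holds for this test φ.
Moreover u is smooth here and v(x) = u'(x) = 2*x + 1 pointwise, so the identity holds for every test function. Hence v is the weak derivative of u.
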